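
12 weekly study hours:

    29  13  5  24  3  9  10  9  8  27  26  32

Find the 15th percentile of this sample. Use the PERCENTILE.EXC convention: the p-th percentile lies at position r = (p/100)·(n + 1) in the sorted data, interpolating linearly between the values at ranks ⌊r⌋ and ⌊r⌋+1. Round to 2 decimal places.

Sorted: 3, 5, 8, 9, 9, 10, 13, 24, 26, 27, 29, 32.
n = 12.
r = (15/100)·(12 + 1) = 1.95.
Rank 1 is 3 and rank 2 is 5.
Interpolate: 3 + 0.95·(5 − 3) = 3 + 0.95·2 = 4.9.

4.90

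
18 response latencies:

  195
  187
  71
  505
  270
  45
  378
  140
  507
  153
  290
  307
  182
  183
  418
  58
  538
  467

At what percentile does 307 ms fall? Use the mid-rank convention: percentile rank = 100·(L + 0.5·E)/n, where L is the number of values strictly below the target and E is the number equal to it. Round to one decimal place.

Sorted: 45, 58, 71, 140, 153, 182, 183, 187, 195, 270, 290, 307, 378, 418, 467, 505, 507, 538.
Count below 307: L = 11; count equal: E = 1; n = 18.
Percentile rank = 100·(11 + 0.5·1)/18 = 100·11.5/18 = 63.89.

63.9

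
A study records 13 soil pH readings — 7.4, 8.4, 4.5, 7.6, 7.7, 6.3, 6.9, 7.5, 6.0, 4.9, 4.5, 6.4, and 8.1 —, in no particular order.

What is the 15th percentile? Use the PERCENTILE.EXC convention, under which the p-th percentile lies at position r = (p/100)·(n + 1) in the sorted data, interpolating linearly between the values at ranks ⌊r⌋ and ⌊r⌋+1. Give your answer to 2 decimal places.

4.54

Sorted: 4.5, 4.5, 4.9, 6.0, 6.3, 6.4, 6.9, 7.4, 7.5, 7.6, 7.7, 8.1, 8.4.
n = 13.
r = (15/100)·(13 + 1) = 2.1.
Rank 2 is 4.5 and rank 3 is 4.9.
Interpolate: 4.5 + 0.1·(4.9 − 4.5) = 4.5 + 0.1·0.4 = 4.54.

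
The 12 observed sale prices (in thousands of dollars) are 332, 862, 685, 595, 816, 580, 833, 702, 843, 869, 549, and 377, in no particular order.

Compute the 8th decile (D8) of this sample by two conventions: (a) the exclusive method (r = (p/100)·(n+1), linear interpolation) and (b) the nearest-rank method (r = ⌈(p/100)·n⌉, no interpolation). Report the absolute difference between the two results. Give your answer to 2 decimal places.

7.60

Sorted: 332, 377, 549, 580, 595, 685, 702, 816, 833, 843, 862, 869.
n = 12.
(a) r = 10.4; between ranks 10 (843) and 11 (862): 850.6.
(b) the nearest-rank method: rank 10 → 843.
|850.6 − 843| = 7.6.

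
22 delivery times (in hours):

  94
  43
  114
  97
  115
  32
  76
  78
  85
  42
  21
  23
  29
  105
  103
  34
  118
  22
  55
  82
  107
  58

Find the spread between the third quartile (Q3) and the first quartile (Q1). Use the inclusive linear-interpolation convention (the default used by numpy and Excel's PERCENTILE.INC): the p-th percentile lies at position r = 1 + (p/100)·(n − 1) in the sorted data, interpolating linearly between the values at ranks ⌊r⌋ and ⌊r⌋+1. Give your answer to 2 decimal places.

Sorted: 21, 22, 23, 29, 32, 34, 42, 43, 55, 58, 76, 78, 82, 85, 94, 97, 103, 105, 107, 114, 115, 118.
n = 22.
P25: r = 6.25; ranks 6–7 are 34, 42; interpolating gives 36.
P75: r = 16.75; ranks 16–17 are 97, 103; interpolating gives 101.5.
Difference: 101.5 − 36 = 65.5.

65.50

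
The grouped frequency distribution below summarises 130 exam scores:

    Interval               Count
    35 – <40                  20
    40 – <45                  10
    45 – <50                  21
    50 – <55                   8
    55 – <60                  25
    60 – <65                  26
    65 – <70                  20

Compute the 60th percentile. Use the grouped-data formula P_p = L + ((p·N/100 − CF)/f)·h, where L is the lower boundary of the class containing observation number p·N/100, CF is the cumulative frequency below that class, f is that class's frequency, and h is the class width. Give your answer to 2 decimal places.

58.80

N = 130; target position k = 60/100 · 130 = 78.
Cumulative frequencies: 20, 30, 51, 59, 84, 110, 130.
Observation 78 falls in the class 55 – <60.
L = 55, CF = 59, f = 25, h = 5.
P60 = 55 + ((78 − 59)/25)·5 = 55 + 3.8 = 58.8.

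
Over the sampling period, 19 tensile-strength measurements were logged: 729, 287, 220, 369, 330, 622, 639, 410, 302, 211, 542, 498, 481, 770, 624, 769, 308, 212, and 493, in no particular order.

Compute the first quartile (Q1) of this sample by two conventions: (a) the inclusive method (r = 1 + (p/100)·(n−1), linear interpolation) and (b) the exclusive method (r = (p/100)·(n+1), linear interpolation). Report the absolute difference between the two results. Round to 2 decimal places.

Sorted: 211, 212, 220, 287, 302, 308, 330, 369, 410, 481, 493, 498, 542, 622, 624, 639, 729, 769, 770.
n = 19.
(a) r = 5.5; between ranks 5 (302) and 6 (308): 305.
(b) r = 5 → value at rank 5 = 302.
|305 − 302| = 3.

3.00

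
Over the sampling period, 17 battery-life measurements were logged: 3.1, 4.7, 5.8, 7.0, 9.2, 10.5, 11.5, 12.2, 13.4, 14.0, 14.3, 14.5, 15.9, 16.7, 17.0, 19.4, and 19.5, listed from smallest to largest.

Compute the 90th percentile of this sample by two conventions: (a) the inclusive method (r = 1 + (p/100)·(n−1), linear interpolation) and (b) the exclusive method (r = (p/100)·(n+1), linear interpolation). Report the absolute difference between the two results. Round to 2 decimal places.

n = 17.
(a) r = 15.4; between ranks 15 (17.0) and 16 (19.4): 17.96.
(b) r = 16.2; between ranks 16 (19.4) and 17 (19.5): 19.42.
|17.96 − 19.42| = 1.46.

1.46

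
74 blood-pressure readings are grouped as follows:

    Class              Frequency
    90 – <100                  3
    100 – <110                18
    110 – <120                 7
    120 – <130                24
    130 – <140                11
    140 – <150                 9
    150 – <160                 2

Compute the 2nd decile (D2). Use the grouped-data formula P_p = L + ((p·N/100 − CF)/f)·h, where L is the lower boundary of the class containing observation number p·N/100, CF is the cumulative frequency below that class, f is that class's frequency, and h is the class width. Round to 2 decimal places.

106.56

N = 74; target position k = 20/100 · 74 = 14.8.
Cumulative frequencies: 3, 21, 28, 52, 63, 72, 74.
Observation 14.8 falls in the class 100 – <110.
L = 100, CF = 3, f = 18, h = 10.
P20 = 100 + ((14.8 − 3)/18)·10 = 100 + 6.55556 = 106.556.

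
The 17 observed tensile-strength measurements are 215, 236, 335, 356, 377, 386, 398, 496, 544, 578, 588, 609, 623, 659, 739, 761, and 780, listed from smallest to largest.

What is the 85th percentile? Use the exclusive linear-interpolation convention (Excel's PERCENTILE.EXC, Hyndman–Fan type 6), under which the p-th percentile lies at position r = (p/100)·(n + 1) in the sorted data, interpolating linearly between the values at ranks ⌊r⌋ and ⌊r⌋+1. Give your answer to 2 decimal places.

n = 17.
r = (85/100)·(17 + 1) = 15.3.
Rank 15 is 739 and rank 16 is 761.
Interpolate: 739 + 0.3·(761 − 739) = 739 + 0.3·22 = 745.6.

745.60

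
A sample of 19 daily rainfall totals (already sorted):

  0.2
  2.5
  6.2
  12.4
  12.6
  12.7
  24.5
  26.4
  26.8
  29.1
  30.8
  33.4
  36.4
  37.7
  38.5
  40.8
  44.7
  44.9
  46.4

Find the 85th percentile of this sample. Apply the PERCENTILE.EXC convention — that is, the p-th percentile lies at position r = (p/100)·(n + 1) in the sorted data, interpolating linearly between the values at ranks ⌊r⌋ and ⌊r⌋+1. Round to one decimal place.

n = 19.
r = (85/100)·(19 + 1) = 17.
r is an integer, so P85 is the value at rank 17: 44.7.

44.7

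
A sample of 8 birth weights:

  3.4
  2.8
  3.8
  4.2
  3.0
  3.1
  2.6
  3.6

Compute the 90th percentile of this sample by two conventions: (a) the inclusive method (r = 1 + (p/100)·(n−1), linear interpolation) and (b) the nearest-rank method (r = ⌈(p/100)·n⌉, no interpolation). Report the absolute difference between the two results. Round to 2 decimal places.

0.28

Sorted: 2.6, 2.8, 3.0, 3.1, 3.4, 3.6, 3.8, 4.2.
n = 8.
(a) r = 7.3; between ranks 7 (3.8) and 8 (4.2): 3.92.
(b) the nearest-rank method: rank 8 → 4.2.
|3.92 − 4.2| = 0.28.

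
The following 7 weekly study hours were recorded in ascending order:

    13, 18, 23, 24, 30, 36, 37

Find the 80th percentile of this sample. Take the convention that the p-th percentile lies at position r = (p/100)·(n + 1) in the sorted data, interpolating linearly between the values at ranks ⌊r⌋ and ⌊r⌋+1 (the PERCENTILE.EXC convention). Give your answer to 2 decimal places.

36.40

n = 7.
r = (80/100)·(7 + 1) = 6.4.
Rank 6 is 36 and rank 7 is 37.
Interpolate: 36 + 0.4·(37 − 36) = 36 + 0.4·1 = 36.4.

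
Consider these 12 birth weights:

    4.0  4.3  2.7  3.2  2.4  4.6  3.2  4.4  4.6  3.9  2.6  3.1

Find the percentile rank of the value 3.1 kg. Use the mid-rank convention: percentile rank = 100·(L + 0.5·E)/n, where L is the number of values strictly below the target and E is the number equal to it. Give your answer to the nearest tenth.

29.2

Sorted: 2.4, 2.6, 2.7, 3.1, 3.2, 3.2, 3.9, 4.0, 4.3, 4.4, 4.6, 4.6.
Count below 3.1: L = 3; count equal: E = 1; n = 12.
Percentile rank = 100·(3 + 0.5·1)/12 = 100·3.5/12 = 29.17.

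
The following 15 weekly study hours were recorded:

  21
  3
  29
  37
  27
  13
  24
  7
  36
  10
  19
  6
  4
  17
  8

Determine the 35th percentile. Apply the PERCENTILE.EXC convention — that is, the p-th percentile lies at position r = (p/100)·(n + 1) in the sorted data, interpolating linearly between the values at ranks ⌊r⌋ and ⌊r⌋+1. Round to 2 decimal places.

Sorted: 3, 4, 6, 7, 8, 10, 13, 17, 19, 21, 24, 27, 29, 36, 37.
n = 15.
r = (35/100)·(15 + 1) = 5.6.
Rank 5 is 8 and rank 6 is 10.
Interpolate: 8 + 0.6·(10 − 8) = 8 + 0.6·2 = 9.2.

9.20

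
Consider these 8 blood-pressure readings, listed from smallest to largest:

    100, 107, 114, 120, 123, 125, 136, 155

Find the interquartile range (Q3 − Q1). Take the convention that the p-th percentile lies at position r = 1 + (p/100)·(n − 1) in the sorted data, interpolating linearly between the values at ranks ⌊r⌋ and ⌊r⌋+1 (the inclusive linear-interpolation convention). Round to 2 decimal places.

15.50

n = 8.
P25: r = 2.75; ranks 2–3 are 107, 114; interpolating gives 112.25.
P75: r = 6.25; ranks 6–7 are 125, 136; interpolating gives 127.75.
Difference: 127.75 − 112.25 = 15.5.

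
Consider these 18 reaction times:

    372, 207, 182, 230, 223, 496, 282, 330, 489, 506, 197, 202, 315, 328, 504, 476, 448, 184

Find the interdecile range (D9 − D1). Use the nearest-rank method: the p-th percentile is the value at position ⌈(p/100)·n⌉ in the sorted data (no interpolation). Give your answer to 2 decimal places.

320.00

Sorted: 182, 184, 197, 202, 207, 223, 230, 282, 315, 328, 330, 372, 448, 476, 489, 496, 504, 506.
n = 18.
P10: rank ⌈10/100·18⌉ = 2 → 184.
P90: rank ⌈90/100·18⌉ = 17 → 504.
Difference: 504 − 184 = 320.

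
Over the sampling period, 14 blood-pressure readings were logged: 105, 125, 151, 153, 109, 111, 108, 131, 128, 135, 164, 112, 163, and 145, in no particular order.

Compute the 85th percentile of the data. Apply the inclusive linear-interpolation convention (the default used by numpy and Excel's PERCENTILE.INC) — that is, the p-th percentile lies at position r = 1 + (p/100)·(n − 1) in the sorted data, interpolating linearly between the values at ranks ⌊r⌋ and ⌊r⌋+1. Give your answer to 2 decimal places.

153.50

Sorted: 105, 108, 109, 111, 112, 125, 128, 131, 135, 145, 151, 153, 163, 164.
n = 14.
r = 1 + (85/100)·(14 − 1) = 1 + 11.05 = 12.05.
Rank 12 is 153 and rank 13 is 163.
Interpolate: 153 + 0.05·(163 − 153) = 153 + 0.05·10 = 153.5.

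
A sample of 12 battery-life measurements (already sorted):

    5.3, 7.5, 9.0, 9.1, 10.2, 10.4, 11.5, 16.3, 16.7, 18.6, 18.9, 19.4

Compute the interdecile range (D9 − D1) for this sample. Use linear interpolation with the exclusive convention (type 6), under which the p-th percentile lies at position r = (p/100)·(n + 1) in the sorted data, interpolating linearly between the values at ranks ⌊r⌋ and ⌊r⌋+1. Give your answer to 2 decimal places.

n = 12.
P10: r = 1.3; ranks 1–2 are 5.3, 7.5; interpolating gives 5.96.
P90: r = 11.7; ranks 11–12 are 18.9, 19.4; interpolating gives 19.25.
Difference: 19.25 − 5.96 = 13.29.

13.29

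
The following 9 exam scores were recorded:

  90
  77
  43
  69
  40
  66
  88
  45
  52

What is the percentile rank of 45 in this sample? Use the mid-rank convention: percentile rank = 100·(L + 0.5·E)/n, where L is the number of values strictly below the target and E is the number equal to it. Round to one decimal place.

27.8

Sorted: 40, 43, 45, 52, 66, 69, 77, 88, 90.
Count below 45: L = 2; count equal: E = 1; n = 9.
Percentile rank = 100·(2 + 0.5·1)/9 = 100·2.5/9 = 27.78.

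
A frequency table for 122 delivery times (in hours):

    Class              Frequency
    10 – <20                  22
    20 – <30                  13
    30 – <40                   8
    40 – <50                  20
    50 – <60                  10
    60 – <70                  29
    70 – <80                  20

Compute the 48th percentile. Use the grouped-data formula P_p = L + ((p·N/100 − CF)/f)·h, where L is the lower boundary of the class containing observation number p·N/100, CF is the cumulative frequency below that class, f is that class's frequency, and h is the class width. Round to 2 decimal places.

N = 122; target position k = 48/100 · 122 = 58.56.
Cumulative frequencies: 22, 35, 43, 63, 73, 102, 122.
Observation 58.56 falls in the class 40 – <50.
L = 40, CF = 43, f = 20, h = 10.
P48 = 40 + ((58.56 − 43)/20)·10 = 40 + 7.78 = 47.78.

47.78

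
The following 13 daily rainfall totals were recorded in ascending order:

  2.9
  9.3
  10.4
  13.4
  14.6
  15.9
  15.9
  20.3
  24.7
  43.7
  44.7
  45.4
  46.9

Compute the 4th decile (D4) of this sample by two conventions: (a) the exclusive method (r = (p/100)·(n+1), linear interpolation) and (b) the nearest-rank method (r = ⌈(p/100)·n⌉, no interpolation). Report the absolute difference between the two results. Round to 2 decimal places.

0.52

n = 13.
(a) r = 5.6; between ranks 5 (14.6) and 6 (15.9): 15.38.
(b) the nearest-rank method: rank 6 → 15.9.
|15.38 − 15.9| = 0.52.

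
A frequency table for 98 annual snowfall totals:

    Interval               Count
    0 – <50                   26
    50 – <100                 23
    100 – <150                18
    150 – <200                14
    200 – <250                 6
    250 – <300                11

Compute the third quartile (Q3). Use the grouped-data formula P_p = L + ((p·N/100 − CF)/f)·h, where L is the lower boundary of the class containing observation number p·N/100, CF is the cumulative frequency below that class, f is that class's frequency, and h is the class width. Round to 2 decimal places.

N = 98; target position k = 75/100 · 98 = 73.5.
Cumulative frequencies: 26, 49, 67, 81, 87, 98.
Observation 73.5 falls in the class 150 – <200.
L = 150, CF = 67, f = 14, h = 50.
P75 = 150 + ((73.5 − 67)/14)·50 = 150 + 23.2143 = 173.214.

173.21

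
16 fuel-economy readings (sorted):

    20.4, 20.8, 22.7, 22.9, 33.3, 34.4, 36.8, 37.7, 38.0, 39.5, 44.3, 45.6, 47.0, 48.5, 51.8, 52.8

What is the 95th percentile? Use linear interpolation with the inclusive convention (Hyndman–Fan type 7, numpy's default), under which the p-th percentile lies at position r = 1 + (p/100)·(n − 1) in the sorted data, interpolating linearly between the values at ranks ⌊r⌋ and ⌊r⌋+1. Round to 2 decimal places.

n = 16.
r = 1 + (95/100)·(16 − 1) = 1 + 14.25 = 15.25.
Rank 15 is 51.8 and rank 16 is 52.8.
Interpolate: 51.8 + 0.25·(52.8 − 51.8) = 51.8 + 0.25·1 = 52.05.

52.05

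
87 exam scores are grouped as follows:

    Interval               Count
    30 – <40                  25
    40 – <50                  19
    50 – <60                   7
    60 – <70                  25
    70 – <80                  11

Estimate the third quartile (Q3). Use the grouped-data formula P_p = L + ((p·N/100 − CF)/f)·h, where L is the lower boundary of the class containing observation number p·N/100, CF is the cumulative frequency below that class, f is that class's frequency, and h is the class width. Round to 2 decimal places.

65.70

N = 87; target position k = 75/100 · 87 = 65.25.
Cumulative frequencies: 25, 44, 51, 76, 87.
Observation 65.25 falls in the class 60 – <70.
L = 60, CF = 51, f = 25, h = 10.
P75 = 60 + ((65.25 − 51)/25)·10 = 60 + 5.7 = 65.7.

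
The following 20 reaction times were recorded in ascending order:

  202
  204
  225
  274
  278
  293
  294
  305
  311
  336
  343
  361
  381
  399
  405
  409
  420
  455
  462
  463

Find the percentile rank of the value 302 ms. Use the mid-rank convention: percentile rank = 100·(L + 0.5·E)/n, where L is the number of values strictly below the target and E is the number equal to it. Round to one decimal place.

35.0

Count below 302: L = 7; count equal: E = 0; n = 20.
Percentile rank = 100·(7 + 0.5·0)/20 = 100·7/20 = 35.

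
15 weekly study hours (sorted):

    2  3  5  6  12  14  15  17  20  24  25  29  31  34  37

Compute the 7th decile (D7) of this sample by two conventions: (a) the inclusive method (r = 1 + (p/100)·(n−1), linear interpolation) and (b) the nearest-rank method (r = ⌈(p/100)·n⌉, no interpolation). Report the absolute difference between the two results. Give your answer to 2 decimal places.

0.20

n = 15.
(a) r = 10.8; between ranks 10 (24) and 11 (25): 24.8.
(b) the nearest-rank method: rank 11 → 25.
|24.8 − 25| = 0.2.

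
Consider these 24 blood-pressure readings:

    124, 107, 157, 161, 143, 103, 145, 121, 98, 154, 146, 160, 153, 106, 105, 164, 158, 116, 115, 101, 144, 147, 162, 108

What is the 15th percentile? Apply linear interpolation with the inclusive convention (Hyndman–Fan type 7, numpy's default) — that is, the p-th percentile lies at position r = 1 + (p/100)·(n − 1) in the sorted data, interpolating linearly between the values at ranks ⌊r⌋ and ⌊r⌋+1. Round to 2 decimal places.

105.45

Sorted: 98, 101, 103, 105, 106, 107, 108, 115, 116, 121, 124, 143, 144, 145, 146, 147, 153, 154, 157, 158, 160, 161, 162, 164.
n = 24.
r = 1 + (15/100)·(24 − 1) = 1 + 3.45 = 4.45.
Rank 4 is 105 and rank 5 is 106.
Interpolate: 105 + 0.45·(106 − 105) = 105 + 0.45·1 = 105.45.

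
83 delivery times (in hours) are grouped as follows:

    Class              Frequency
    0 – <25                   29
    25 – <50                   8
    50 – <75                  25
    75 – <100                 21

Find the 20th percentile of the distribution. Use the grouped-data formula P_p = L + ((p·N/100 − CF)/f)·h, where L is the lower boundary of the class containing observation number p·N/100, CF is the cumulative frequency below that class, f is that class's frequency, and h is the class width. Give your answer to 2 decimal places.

N = 83; target position k = 20/100 · 83 = 16.6.
Cumulative frequencies: 29, 37, 62, 83.
Observation 16.6 falls in the class 0 – <25.
L = 0, CF = 0, f = 29, h = 25.
P20 = 0 + ((16.6 − 0)/29)·25 = 0 + 14.3103 = 14.3103.

14.31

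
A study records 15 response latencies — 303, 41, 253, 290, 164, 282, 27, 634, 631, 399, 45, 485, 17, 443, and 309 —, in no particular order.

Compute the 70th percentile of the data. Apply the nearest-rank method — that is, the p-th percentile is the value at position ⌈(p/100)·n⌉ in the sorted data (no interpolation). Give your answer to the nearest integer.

Sorted: 17, 27, 41, 45, 164, 253, 282, 290, 303, 309, 399, 443, 485, 631, 634.
n = 15.
Position = ⌈70/100 · 15⌉ = ⌈10.5⌉ = 11.
The value at rank 11 is 399.

399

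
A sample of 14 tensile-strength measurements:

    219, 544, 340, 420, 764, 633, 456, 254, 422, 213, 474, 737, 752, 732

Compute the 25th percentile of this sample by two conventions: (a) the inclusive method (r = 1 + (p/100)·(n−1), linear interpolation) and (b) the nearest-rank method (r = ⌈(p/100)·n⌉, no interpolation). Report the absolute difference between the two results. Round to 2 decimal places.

Sorted: 213, 219, 254, 340, 420, 422, 456, 474, 544, 633, 732, 737, 752, 764.
n = 14.
(a) r = 4.25; between ranks 4 (340) and 5 (420): 360.
(b) the nearest-rank method: rank 4 → 340.
|360 − 340| = 20.

20.00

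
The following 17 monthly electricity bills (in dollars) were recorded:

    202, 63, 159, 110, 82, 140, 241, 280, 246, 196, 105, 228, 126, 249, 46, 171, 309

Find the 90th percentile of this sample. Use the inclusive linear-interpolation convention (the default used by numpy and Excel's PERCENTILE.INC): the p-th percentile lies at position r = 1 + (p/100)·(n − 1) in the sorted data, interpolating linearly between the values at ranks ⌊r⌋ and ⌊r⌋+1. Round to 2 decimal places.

261.40

Sorted: 46, 63, 82, 105, 110, 126, 140, 159, 171, 196, 202, 228, 241, 246, 249, 280, 309.
n = 17.
r = 1 + (90/100)·(17 − 1) = 1 + 14.4 = 15.4.
Rank 15 is 249 and rank 16 is 280.
Interpolate: 249 + 0.4·(280 − 249) = 249 + 0.4·31 = 261.4.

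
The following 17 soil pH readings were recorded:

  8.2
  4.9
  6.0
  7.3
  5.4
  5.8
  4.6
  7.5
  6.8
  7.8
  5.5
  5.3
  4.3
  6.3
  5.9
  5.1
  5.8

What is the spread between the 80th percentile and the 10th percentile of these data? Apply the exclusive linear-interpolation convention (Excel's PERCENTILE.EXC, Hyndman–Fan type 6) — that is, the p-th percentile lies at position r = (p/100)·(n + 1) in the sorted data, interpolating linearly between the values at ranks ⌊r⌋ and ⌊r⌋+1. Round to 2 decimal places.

Sorted: 4.3, 4.6, 4.9, 5.1, 5.3, 5.4, 5.5, 5.8, 5.8, 5.9, 6.0, 6.3, 6.8, 7.3, 7.5, 7.8, 8.2.
n = 17.
P10: r = 1.8; ranks 1–2 are 4.3, 4.6; interpolating gives 4.54.
P80: r = 14.4; ranks 14–15 are 7.3, 7.5; interpolating gives 7.38.
Difference: 7.38 − 4.54 = 2.84.

2.84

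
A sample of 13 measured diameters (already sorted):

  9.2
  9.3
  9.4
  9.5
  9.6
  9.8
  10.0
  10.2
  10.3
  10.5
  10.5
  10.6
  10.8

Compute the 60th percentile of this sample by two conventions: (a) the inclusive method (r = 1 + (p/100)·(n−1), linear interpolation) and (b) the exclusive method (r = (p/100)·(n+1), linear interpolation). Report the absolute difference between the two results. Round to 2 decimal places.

0.02

n = 13.
(a) r = 8.2; between ranks 8 (10.2) and 9 (10.3): 10.22.
(b) r = 8.4; between ranks 8 (10.2) and 9 (10.3): 10.24.
|10.22 − 10.24| = 0.02.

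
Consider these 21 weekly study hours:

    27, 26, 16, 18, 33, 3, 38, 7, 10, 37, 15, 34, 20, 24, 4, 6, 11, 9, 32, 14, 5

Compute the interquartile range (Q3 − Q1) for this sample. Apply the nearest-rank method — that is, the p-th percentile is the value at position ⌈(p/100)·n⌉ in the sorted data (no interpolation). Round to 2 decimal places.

Sorted: 3, 4, 5, 6, 7, 9, 10, 11, 14, 15, 16, 18, 20, 24, 26, 27, 32, 33, 34, 37, 38.
n = 21.
P25: rank ⌈25/100·21⌉ = 6 → 9.
P75: rank ⌈75/100·21⌉ = 16 → 27.
Difference: 27 − 9 = 18.

18.00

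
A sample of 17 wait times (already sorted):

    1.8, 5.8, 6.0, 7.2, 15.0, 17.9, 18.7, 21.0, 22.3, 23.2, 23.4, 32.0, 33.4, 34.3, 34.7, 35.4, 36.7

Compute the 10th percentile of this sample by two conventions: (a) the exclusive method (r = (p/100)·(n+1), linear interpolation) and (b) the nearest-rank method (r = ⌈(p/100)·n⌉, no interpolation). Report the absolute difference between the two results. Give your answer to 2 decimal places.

n = 17.
(a) r = 1.8; between ranks 1 (1.8) and 2 (5.8): 5.
(b) the nearest-rank method: rank 2 → 5.8.
|5 − 5.8| = 0.8.

0.80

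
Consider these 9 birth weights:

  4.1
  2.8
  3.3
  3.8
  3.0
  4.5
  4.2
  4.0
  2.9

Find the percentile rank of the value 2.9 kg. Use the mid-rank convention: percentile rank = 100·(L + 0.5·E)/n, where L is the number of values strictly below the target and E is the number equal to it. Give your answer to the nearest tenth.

Sorted: 2.8, 2.9, 3.0, 3.3, 3.8, 4.0, 4.1, 4.2, 4.5.
Count below 2.9: L = 1; count equal: E = 1; n = 9.
Percentile rank = 100·(1 + 0.5·1)/9 = 100·1.5/9 = 16.67.

16.7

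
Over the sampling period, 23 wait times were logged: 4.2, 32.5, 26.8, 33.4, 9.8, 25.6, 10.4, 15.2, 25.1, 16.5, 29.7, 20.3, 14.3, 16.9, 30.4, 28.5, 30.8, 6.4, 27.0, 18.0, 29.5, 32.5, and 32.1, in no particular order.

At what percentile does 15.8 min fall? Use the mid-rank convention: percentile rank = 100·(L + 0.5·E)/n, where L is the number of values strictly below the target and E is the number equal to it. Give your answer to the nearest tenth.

26.1

Sorted: 4.2, 6.4, 9.8, 10.4, 14.3, 15.2, 16.5, 16.9, 18.0, 20.3, 25.1, 25.6, 26.8, 27.0, 28.5, 29.5, 29.7, 30.4, 30.8, 32.1, 32.5, 32.5, 33.4.
Count below 15.8: L = 6; count equal: E = 0; n = 23.
Percentile rank = 100·(6 + 0.5·0)/23 = 100·6/23 = 26.09.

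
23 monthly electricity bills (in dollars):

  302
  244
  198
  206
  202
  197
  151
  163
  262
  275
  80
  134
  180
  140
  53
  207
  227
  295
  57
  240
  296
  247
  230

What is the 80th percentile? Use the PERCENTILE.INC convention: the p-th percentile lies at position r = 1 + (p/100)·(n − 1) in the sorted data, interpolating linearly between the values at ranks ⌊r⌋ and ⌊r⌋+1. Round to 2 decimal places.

Sorted: 53, 57, 80, 134, 140, 151, 163, 180, 197, 198, 202, 206, 207, 227, 230, 240, 244, 247, 262, 275, 295, 296, 302.
n = 23.
r = 1 + (80/100)·(23 − 1) = 1 + 17.6 = 18.6.
Rank 18 is 247 and rank 19 is 262.
Interpolate: 247 + 0.6·(262 − 247) = 247 + 0.6·15 = 256.

256.00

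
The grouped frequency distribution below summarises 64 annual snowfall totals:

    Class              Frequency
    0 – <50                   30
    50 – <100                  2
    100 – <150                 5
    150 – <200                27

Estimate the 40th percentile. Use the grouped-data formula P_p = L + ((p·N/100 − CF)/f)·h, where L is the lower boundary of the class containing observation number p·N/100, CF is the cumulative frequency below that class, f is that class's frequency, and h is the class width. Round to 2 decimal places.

N = 64; target position k = 40/100 · 64 = 25.6.
Cumulative frequencies: 30, 32, 37, 64.
Observation 25.6 falls in the class 0 – <50.
L = 0, CF = 0, f = 30, h = 50.
P40 = 0 + ((25.6 − 0)/30)·50 = 0 + 42.6667 = 42.6667.

42.67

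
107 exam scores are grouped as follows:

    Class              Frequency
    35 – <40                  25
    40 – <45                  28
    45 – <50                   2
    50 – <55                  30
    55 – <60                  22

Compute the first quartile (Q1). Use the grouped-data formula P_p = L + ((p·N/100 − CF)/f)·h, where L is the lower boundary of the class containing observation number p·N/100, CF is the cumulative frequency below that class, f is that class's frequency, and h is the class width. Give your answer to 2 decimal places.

40.31

N = 107; target position k = 25/100 · 107 = 26.75.
Cumulative frequencies: 25, 53, 55, 85, 107.
Observation 26.75 falls in the class 40 – <45.
L = 40, CF = 25, f = 28, h = 5.
P25 = 40 + ((26.75 − 25)/28)·5 = 40 + 0.3125 = 40.3125.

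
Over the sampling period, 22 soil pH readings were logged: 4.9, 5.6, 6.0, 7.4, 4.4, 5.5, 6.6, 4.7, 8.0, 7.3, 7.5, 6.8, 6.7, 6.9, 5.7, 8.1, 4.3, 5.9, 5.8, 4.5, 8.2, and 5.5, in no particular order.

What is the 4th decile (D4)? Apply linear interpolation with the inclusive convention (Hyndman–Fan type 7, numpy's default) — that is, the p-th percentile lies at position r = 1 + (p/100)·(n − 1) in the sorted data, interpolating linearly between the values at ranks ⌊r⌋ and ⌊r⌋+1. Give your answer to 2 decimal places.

5.74

Sorted: 4.3, 4.4, 4.5, 4.7, 4.9, 5.5, 5.5, 5.6, 5.7, 5.8, 5.9, 6.0, 6.6, 6.7, 6.8, 6.9, 7.3, 7.4, 7.5, 8.0, 8.1, 8.2.
n = 22.
r = 1 + (40/100)·(22 − 1) = 1 + 8.4 = 9.4.
Rank 9 is 5.7 and rank 10 is 5.8.
Interpolate: 5.7 + 0.4·(5.8 − 5.7) = 5.7 + 0.4·0.1 = 5.74.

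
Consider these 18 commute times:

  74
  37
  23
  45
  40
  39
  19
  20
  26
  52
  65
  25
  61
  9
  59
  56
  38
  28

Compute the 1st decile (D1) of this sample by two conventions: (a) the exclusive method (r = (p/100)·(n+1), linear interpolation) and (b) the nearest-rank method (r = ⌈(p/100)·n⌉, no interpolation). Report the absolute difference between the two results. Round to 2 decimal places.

1.00

Sorted: 9, 19, 20, 23, 25, 26, 28, 37, 38, 39, 40, 45, 52, 56, 59, 61, 65, 74.
n = 18.
(a) r = 1.9; between ranks 1 (9) and 2 (19): 18.
(b) the nearest-rank method: rank 2 → 19.
|18 − 19| = 1.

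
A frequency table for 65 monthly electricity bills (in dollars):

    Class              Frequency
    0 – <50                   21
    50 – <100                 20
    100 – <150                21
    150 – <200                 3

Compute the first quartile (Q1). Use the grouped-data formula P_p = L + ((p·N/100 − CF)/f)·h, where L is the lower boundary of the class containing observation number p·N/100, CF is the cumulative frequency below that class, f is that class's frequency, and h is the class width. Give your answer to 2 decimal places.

N = 65; target position k = 25/100 · 65 = 16.25.
Cumulative frequencies: 21, 41, 62, 65.
Observation 16.25 falls in the class 0 – <50.
L = 0, CF = 0, f = 21, h = 50.
P25 = 0 + ((16.25 − 0)/21)·50 = 0 + 38.6905 = 38.6905.

38.69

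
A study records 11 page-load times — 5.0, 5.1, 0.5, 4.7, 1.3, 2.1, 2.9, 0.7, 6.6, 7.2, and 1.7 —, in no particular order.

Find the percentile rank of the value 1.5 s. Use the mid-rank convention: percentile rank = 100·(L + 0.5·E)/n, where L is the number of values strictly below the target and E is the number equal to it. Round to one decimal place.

27.3

Sorted: 0.5, 0.7, 1.3, 1.7, 2.1, 2.9, 4.7, 5.0, 5.1, 6.6, 7.2.
Count below 1.5: L = 3; count equal: E = 0; n = 11.
Percentile rank = 100·(3 + 0.5·0)/11 = 100·3/11 = 27.27.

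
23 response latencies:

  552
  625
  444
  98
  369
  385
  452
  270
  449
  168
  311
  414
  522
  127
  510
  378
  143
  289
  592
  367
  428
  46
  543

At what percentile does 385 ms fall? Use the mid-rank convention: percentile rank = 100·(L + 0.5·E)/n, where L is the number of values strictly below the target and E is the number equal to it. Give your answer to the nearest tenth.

50.0

Sorted: 46, 98, 127, 143, 168, 270, 289, 311, 367, 369, 378, 385, 414, 428, 444, 449, 452, 510, 522, 543, 552, 592, 625.
Count below 385: L = 11; count equal: E = 1; n = 23.
Percentile rank = 100·(11 + 0.5·1)/23 = 100·11.5/23 = 50.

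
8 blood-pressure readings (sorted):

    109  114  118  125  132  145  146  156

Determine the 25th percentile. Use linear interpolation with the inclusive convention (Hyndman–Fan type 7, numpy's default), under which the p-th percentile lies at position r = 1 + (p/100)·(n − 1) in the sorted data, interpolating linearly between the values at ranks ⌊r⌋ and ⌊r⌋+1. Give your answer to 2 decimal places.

117.00

n = 8.
r = 1 + (25/100)·(8 − 1) = 1 + 1.75 = 2.75.
Rank 2 is 114 and rank 3 is 118.
Interpolate: 114 + 0.75·(118 − 114) = 114 + 0.75·4 = 117.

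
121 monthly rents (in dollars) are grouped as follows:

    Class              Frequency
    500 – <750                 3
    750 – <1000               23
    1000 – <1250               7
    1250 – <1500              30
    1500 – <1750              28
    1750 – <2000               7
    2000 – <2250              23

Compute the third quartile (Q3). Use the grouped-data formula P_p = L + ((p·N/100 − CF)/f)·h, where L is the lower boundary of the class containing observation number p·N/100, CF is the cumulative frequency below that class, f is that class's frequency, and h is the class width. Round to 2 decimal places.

1747.77

N = 121; target position k = 75/100 · 121 = 90.75.
Cumulative frequencies: 3, 26, 33, 63, 91, 98, 121.
Observation 90.75 falls in the class 1500 – <1750.
L = 1500, CF = 63, f = 28, h = 250.
P75 = 1500 + ((90.75 − 63)/28)·250 = 1500 + 247.768 = 1747.77.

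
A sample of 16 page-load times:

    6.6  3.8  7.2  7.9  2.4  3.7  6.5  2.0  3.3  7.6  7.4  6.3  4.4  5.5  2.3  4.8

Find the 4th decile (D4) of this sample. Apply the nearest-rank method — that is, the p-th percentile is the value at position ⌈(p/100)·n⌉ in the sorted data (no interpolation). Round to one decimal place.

4.4

Sorted: 2.0, 2.3, 2.4, 3.3, 3.7, 3.8, 4.4, 4.8, 5.5, 6.3, 6.5, 6.6, 7.2, 7.4, 7.6, 7.9.
n = 16.
Position = ⌈40/100 · 16⌉ = ⌈6.4⌉ = 7.
The value at rank 7 is 4.4.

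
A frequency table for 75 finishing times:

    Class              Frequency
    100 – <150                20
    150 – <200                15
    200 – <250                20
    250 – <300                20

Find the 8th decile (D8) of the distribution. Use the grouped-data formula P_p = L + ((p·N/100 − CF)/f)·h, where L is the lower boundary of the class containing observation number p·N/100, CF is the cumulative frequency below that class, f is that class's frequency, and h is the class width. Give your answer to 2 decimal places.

262.50

N = 75; target position k = 80/100 · 75 = 60.
Cumulative frequencies: 20, 35, 55, 75.
Observation 60 falls in the class 250 – <300.
L = 250, CF = 55, f = 20, h = 50.
P80 = 250 + ((60 − 55)/20)·50 = 250 + 12.5 = 262.5.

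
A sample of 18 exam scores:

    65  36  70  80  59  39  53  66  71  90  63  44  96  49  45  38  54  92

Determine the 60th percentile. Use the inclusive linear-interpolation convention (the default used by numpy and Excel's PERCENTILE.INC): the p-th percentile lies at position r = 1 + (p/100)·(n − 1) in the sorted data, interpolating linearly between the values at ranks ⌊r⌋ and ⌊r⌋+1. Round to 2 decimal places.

Sorted: 36, 38, 39, 44, 45, 49, 53, 54, 59, 63, 65, 66, 70, 71, 80, 90, 92, 96.
n = 18.
r = 1 + (60/100)·(18 − 1) = 1 + 10.2 = 11.2.
Rank 11 is 65 and rank 12 is 66.
Interpolate: 65 + 0.2·(66 − 65) = 65 + 0.2·1 = 65.2.

65.20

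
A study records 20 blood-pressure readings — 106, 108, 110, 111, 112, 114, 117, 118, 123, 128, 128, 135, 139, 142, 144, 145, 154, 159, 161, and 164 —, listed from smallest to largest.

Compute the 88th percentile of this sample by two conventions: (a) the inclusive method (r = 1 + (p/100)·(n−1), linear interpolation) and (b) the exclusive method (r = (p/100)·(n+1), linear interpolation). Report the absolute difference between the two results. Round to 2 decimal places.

2.36

n = 20.
(a) r = 17.72; between ranks 17 (154) and 18 (159): 157.6.
(b) r = 18.48; between ranks 18 (159) and 19 (161): 159.96.
|157.6 − 159.96| = 2.36.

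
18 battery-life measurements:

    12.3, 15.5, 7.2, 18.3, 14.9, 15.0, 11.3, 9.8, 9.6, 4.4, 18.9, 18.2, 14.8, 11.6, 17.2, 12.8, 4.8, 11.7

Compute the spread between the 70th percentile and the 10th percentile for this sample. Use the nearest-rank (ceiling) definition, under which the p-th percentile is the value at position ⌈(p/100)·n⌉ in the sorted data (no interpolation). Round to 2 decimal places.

10.20

Sorted: 4.4, 4.8, 7.2, 9.6, 9.8, 11.3, 11.6, 11.7, 12.3, 12.8, 14.8, 14.9, 15.0, 15.5, 17.2, 18.2, 18.3, 18.9.
n = 18.
P10: rank ⌈10/100·18⌉ = 2 → 4.8.
P70: rank ⌈70/100·18⌉ = 13 → 15.
Difference: 15 − 4.8 = 10.2.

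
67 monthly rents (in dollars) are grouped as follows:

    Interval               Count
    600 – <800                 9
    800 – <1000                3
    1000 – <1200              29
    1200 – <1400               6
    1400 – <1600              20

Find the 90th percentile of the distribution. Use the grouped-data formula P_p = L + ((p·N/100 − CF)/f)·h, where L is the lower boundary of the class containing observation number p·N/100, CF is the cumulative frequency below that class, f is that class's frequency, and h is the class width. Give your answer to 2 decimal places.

1533.00

N = 67; target position k = 90/100 · 67 = 60.3.
Cumulative frequencies: 9, 12, 41, 47, 67.
Observation 60.3 falls in the class 1400 – <1600.
L = 1400, CF = 47, f = 20, h = 200.
P90 = 1400 + ((60.3 − 47)/20)·200 = 1400 + 133 = 1533.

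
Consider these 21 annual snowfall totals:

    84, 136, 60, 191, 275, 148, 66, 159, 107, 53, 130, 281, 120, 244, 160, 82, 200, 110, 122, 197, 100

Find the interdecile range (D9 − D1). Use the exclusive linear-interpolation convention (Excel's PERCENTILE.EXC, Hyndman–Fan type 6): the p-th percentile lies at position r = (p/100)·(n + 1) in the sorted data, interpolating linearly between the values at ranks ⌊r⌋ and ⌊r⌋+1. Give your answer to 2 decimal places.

Sorted: 53, 60, 66, 82, 84, 100, 107, 110, 120, 122, 130, 136, 148, 159, 160, 191, 197, 200, 244, 275, 281.
n = 21.
P10: r = 2.2; ranks 2–3 are 60, 66; interpolating gives 61.2.
P90: r = 19.8; ranks 19–20 are 244, 275; interpolating gives 268.8.
Difference: 268.8 − 61.2 = 207.6.

207.60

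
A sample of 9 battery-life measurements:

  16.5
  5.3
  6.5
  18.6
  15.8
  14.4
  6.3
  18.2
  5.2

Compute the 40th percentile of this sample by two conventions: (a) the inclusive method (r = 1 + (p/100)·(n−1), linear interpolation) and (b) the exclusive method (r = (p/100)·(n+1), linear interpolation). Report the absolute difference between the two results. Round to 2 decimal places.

1.58

Sorted: 5.2, 5.3, 6.3, 6.5, 14.4, 15.8, 16.5, 18.2, 18.6.
n = 9.
(a) r = 4.2; between ranks 4 (6.5) and 5 (14.4): 8.08.
(b) r = 4 → value at rank 4 = 6.5.
|8.08 − 6.5| = 1.58.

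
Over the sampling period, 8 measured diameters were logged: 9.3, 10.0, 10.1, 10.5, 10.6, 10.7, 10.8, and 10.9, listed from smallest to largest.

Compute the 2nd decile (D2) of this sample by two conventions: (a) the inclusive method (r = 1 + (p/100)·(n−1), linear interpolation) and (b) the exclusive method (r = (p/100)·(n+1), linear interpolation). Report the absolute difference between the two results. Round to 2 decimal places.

n = 8.
(a) r = 2.4; between ranks 2 (10.0) and 3 (10.1): 10.04.
(b) r = 1.8; between ranks 1 (9.3) and 2 (10.0): 9.86.
|10.04 − 9.86| = 0.18.

0.18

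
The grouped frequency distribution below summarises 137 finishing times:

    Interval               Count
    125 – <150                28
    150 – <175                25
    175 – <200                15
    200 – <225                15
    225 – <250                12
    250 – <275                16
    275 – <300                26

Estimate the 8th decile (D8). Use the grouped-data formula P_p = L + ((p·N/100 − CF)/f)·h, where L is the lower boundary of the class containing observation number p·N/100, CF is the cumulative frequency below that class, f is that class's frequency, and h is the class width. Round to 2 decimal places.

272.81

N = 137; target position k = 80/100 · 137 = 109.6.
Cumulative frequencies: 28, 53, 68, 83, 95, 111, 137.
Observation 109.6 falls in the class 250 – <275.
L = 250, CF = 95, f = 16, h = 25.
P80 = 250 + ((109.6 − 95)/16)·25 = 250 + 22.8125 = 272.812.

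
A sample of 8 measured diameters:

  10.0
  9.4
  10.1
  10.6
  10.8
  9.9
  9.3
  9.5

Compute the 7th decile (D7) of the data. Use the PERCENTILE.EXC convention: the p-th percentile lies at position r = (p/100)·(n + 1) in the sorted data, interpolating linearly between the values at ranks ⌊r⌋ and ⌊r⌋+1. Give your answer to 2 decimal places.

10.25

Sorted: 9.3, 9.4, 9.5, 9.9, 10.0, 10.1, 10.6, 10.8.
n = 8.
r = (70/100)·(8 + 1) = 6.3.
Rank 6 is 10.1 and rank 7 is 10.6.
Interpolate: 10.1 + 0.3·(10.6 − 10.1) = 10.1 + 0.3·0.5 = 10.25.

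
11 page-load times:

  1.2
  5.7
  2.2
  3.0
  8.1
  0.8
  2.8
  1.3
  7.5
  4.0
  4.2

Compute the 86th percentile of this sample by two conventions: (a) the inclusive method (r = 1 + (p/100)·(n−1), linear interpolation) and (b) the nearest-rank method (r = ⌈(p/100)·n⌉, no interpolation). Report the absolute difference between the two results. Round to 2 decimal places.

Sorted: 0.8, 1.2, 1.3, 2.2, 2.8, 3.0, 4.0, 4.2, 5.7, 7.5, 8.1.
n = 11.
(a) r = 9.6; between ranks 9 (5.7) and 10 (7.5): 6.78.
(b) the nearest-rank method: rank 10 → 7.5.
|6.78 − 7.5| = 0.72.

0.72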